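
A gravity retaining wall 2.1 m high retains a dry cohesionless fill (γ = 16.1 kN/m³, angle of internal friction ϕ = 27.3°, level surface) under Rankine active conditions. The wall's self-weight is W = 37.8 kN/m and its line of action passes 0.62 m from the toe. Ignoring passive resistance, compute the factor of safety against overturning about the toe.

K_a = tan²(45° − 27.3°/2) = 0.3711.
P_a = ½K_aγH² = 0.5×0.3711×16.1×2.1² = 13.18 kN/m, acting at H/3 = 0.7000 m above the base.
Overturning moment M_o = P_a × H/3 = 13.18 × 0.7000 = 9.223.
Resisting moment M_r = W × 0.62 = 37.8 × 0.62 = 23.44.
FS_overturning = M_r/M_o = 23.44/9.223 = 2.541.

2.54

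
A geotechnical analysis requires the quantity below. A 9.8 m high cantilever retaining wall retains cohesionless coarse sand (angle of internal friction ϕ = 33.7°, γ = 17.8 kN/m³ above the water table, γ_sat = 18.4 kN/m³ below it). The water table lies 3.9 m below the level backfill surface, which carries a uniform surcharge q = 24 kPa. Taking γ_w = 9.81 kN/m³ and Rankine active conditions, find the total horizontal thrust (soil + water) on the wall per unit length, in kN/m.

K_a = tan²(45° − φ/2) = 0.2863.
γ' = 18.4 − 9.81 = 8.590 kN/m³. h₂ = H − d_w = 5.9 m.
σ'_h: at surface K_a·q = 6.871; at WT K_a(q+γd_w) = 26.75; at base K_a(q+γd_w+γ'h₂) = 41.26 kPa.
P₁ = ½(6.871+26.75)×3.9 = 65.55; P₂ = ½(26.75+41.26)×5.9 = 200.6; P_w = ½γ_w h₂² = 170.7.
Total = 65.55+200.6+170.7 = 436.9 kN/m.

437 kN/m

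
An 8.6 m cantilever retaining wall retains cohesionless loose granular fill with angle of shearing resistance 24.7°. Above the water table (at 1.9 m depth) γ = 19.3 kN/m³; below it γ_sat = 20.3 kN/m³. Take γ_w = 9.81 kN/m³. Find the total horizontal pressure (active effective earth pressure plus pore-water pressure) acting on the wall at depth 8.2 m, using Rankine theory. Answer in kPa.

K_a = (1 − sin φ)/(1 + sin φ) = 0.4106.
γ' = 20.3 − 9.81 = 10.49 kN/m³.
Effective vertical stress at 8.2 m: σ'_v = 19.3×1.9 + 10.49×6.30 = 102.8 kPa.
σ'_h = K_a σ'_v = 0.4106 × 102.8 = 42.19 kPa; u = γ_w × 6.30 = 61.80 kPa.
Total σ_h = 42.19 + 61.80 = 104.0 kPa.

104 kPa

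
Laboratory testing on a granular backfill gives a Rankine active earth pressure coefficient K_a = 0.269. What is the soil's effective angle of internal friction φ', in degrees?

35.2°

K_a = tan²(45° − φ/2) ⇒ 45° − φ/2 = arctan(√0.269) = 27.41°.
φ = 2(45° − 27.41°) = 35.17°.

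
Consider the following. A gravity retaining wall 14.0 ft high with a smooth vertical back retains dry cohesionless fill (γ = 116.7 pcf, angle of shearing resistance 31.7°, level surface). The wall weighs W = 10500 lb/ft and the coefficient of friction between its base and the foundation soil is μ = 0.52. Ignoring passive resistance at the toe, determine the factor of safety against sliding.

K_a = tan²(45° − 31.7°/2) = 0.3111.
P_a = ½K_aγH² = 0.5×0.3111×116.7×14.0² = 3558 lb/ft, acting at H/3 = 4.667 ft above the base.
FS_sliding = μW / P_a = 0.52×10500 / 3558 = 1.535.

1.53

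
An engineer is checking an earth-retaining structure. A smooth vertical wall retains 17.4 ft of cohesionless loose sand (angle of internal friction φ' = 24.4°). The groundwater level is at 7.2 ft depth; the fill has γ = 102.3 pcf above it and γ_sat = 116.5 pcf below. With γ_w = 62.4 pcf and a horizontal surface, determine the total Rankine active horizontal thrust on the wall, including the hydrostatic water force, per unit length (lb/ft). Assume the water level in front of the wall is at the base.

K_a = tan²(45° − φ/2) = 0.4153.
γ' = 116.5 − 62.4 = 54.10 pcf. Depth below WT = 10.2 ft.
σ'_h at WT = K_a γ d_w = 305.9 psf; at base = 305.9 + K_a γ' × 10.2 = 535.1 psf.
P₁ (0–7.2 ft) = ½×305.9×7.2 = 1101. P₂ (7.2–17.4 ft) = ½(305.9+535.1)×10.2 = 4289.
P_w = ½ γ_w h₂² = 0.5×62.4×10.2² = 3246. Total = 1101+4289+3246 = 8636 lb/ft.

8640 lb/ft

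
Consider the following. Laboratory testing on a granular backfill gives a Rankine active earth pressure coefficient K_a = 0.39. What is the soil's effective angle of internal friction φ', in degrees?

26.0°

K_a = tan²(45° − φ/2) ⇒ 45° − φ/2 = arctan(√0.39) = 31.98°.
φ = 2(45° − 31.98°) = 26.03°.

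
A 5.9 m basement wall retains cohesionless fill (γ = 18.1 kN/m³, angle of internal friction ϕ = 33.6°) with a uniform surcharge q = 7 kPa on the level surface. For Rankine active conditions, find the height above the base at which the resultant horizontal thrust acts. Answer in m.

2.08 m

K_a = 0.2875.
Triangular part P₁ = ½K_aγH² = 90.57 at H/3 = 1.967 m; rectangular part P₂ = K_a q H = 11.87 at H/2 = 2.950 m.
ȳ = (P₁·1.967 + P₂·2.950)/(P₁+P₂) = 2.081 m.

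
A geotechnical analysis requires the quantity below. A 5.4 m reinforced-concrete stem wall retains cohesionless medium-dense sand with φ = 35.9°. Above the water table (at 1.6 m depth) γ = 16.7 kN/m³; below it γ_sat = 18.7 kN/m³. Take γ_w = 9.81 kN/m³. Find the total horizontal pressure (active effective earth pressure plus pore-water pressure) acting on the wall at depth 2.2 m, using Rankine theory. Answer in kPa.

K_a = (1 − sin φ)/(1 + sin φ) = 0.2607.
γ' = 18.7 − 9.81 = 8.890 kN/m³.
Effective vertical stress at 2.2 m: σ'_v = 16.7×1.6 + 8.890×0.600 = 32.05 kPa.
σ'_h = K_a σ'_v = 0.2607 × 32.05 = 8.358 kPa; u = γ_w × 0.600 = 5.886 kPa.
Total σ_h = 8.358 + 5.886 = 14.24 kPa.

14.2 kPa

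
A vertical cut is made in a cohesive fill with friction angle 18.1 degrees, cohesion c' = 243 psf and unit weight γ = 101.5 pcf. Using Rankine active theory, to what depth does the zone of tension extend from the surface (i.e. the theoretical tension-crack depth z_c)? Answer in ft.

6.60 ft

K_a = tan²(45° − 18.1°/2) = 0.5259; √K_a = 0.7252.
The active pressure is zero where K_a γ z = 2c√K_a, so z_c = 2c/(γ√K_a) = 2×243/(101.5×0.7252) = 6.602 ft.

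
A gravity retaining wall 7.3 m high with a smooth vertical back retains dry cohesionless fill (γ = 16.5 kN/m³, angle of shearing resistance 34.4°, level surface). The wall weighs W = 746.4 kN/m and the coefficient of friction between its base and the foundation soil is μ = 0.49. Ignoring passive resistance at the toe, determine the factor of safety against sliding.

2.99

K_a = tan²(45° − 34.4°/2) = 0.2780.
P_a = ½K_aγH² = 0.5×0.2780×16.5×7.3² = 122.2 kN/m, acting at H/3 = 2.433 m above the base.
FS_sliding = μW / P_a = 0.49×746.4 / 122.2 = 2.993.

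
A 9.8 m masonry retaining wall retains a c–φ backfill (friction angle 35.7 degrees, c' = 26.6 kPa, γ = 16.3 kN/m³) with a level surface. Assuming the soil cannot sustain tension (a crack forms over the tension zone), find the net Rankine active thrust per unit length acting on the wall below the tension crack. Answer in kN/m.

K_a = 0.2630; √K_a = 0.5128.
Tension-crack depth z_c = 2c/(γ√K_a) = 2×26.6/(16.3×0.5128) = 6.364 m.
σ_a at base = K_a γ H − 2c√K_a = 0.2630×16.3×9.8 − 2×26.6×0.5128 = 14.73 kPa.
P_a = ½ × 14.73 × (H − z_c) = 0.5×14.73×3.436 = 25.30 kN/m.

25.3 kN/m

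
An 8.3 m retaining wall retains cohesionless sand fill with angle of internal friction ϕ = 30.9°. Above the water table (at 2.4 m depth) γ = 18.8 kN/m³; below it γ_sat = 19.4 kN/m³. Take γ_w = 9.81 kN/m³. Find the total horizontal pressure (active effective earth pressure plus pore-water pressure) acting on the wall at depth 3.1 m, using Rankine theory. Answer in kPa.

23.5 kPa

K_a = (1 − sin φ)/(1 + sin φ) = 0.3214.
γ' = 19.4 − 9.81 = 9.590 kN/m³.
Effective vertical stress at 3.1 m: σ'_v = 18.8×2.4 + 9.590×0.700 = 51.83 kPa.
σ'_h = K_a σ'_v = 0.3214 × 51.83 = 16.66 kPa; u = γ_w × 0.700 = 6.867 kPa.
Total σ_h = 16.66 + 6.867 = 23.53 kPa.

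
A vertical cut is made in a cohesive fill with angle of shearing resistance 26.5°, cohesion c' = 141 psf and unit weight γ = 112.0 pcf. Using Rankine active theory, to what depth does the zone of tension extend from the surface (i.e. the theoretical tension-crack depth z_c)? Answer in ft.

K_a = tan²(45° − 26.5°/2) = 0.3829; √K_a = 0.6188.
The active pressure is zero where K_a γ z = 2c√K_a, so z_c = 2c/(γ√K_a) = 2×141/(112.0×0.6188) = 4.069 ft.

4.07 ft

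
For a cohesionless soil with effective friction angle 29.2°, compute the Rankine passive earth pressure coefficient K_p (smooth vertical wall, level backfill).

2.91

K_p = (1 + sin φ)/(1 − sin φ) = tan²(45° + 29.2°/2) = 2.905.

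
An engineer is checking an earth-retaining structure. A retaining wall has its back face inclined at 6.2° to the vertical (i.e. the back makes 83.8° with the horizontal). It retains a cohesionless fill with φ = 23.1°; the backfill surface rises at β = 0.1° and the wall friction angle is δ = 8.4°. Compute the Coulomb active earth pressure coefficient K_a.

0.449

K_a = sin²(α+φ) / [sin²α · sin(α−δ) · (1 + √{sin(φ+δ)sin(φ−β) / (sin(α−δ)sin(α+β))})²].
With α = 83.8°, φ = 23.1°, δ = 8.4°, β = 0.1°: K_a = 0.4487.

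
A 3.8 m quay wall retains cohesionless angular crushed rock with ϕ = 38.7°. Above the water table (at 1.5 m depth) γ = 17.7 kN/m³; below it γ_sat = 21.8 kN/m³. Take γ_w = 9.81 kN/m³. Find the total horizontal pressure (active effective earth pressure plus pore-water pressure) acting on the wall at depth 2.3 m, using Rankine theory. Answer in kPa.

K_a = (1 − sin φ)/(1 + sin φ) = 0.2306.
γ' = 21.8 − 9.81 = 11.99 kN/m³.
Effective vertical stress at 2.3 m: σ'_v = 17.7×1.5 + 11.99×0.800 = 36.14 kPa.
σ'_h = K_a σ'_v = 0.2306 × 36.14 = 8.334 kPa; u = γ_w × 0.800 = 7.848 kPa.
Total σ_h = 8.334 + 7.848 = 16.18 kPa.

16.2 kPa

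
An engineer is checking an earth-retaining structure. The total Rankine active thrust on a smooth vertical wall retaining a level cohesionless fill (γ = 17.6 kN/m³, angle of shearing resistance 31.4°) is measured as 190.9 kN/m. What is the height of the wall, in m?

K_a = 0.3149. P_a = ½ K_a γ H² ⇒ H = √(2P_a/(K_a γ)).
H = √(2×190.9/(0.3149×17.6)) = 8.300 m.

8.30 m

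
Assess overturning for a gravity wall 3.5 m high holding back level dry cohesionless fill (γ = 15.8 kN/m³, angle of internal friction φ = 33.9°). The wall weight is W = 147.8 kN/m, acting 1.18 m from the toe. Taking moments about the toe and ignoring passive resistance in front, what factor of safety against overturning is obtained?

K_a = tan²(45° − 33.9°/2) = 0.2839.
P_a = ½K_aγH² = 0.5×0.2839×15.8×3.5² = 27.48 kN/m, acting at H/3 = 1.167 m above the base.
Overturning moment M_o = P_a × H/3 = 27.48 × 1.167 = 32.05.
Resisting moment M_r = W × 1.18 = 147.8 × 1.18 = 174.4.
FS_overturning = M_r/M_o = 174.4/32.05 = 5.441.

5.44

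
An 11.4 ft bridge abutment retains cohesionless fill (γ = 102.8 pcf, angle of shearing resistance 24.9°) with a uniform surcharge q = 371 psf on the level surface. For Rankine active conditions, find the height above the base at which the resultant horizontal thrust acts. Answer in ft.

4.54 ft

K_a = 0.4074.
Triangular part P₁ = ½K_aγH² = 2722 at H/3 = 3.800 ft; rectangular part P₂ = K_a q H = 1723 at H/2 = 5.700 ft.
ȳ = (P₁·3.800 + P₂·5.700)/(P₁+P₂) = 4.537 ft.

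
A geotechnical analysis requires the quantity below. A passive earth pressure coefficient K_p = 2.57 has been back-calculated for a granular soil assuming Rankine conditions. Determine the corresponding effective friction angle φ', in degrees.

26.1°

K_p = (1+sin φ)/(1−sin φ) ⇒ sin φ = (K_p − 1)/(K_p + 1) = 0.4398.
φ = arcsin(0.4398) = 26.09°.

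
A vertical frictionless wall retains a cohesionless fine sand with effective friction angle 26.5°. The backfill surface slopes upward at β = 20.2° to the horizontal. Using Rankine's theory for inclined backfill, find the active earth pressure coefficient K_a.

0.504

K_a = cos β · (cos β − √(cos²β − cos²φ)) / (cos β + √(cos²β − cos²φ)).
cos β = 0.9385, cos φ = 0.8949, √(cos²β − cos²φ) = 0.2826.
K_a = 0.9385 × (0.9385 − 0.2826)/(0.9385 + 0.2826) = 0.5041.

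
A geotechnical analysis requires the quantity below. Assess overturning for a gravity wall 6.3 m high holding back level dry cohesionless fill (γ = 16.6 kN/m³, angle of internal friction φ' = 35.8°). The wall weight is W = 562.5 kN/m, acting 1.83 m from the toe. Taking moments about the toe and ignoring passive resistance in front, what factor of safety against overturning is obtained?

K_a = tan²(45° − 35.8°/2) = 0.2619.
P_a = ½K_aγH² = 0.5×0.2619×16.6×6.3² = 86.26 kN/m, acting at H/3 = 2.100 m above the base.
Overturning moment M_o = P_a × H/3 = 86.26 × 2.100 = 181.2.
Resisting moment M_r = W × 1.83 = 562.5 × 1.83 = 1029.
FS_overturning = M_r/M_o = 1029/181.2 = 5.682.

5.68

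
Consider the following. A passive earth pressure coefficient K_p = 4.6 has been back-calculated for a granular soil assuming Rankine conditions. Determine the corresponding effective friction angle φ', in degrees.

K_p = (1+sin φ)/(1−sin φ) ⇒ sin φ = (K_p − 1)/(K_p + 1) = 0.6429.
φ = arcsin(0.6429) = 40.01°.

40.0°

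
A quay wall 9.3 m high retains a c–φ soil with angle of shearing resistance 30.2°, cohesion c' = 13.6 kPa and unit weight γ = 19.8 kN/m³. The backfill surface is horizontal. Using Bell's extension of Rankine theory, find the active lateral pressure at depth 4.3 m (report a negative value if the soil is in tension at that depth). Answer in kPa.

12.5 kPa

K_a = (1 − sin φ)/(1 + sin φ) = 0.3307.
σ_a = K_a γ z − 2c√K_a = 0.3307×19.8×4.3 − 2×13.6×0.5750 = 12.51 kPa.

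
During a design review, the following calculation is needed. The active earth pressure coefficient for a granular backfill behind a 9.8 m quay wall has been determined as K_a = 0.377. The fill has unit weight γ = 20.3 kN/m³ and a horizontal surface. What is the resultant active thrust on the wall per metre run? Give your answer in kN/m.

368 kN/m

P = ½ K_a γ H² = 0.5 × 0.377 × 20.3 × 9.8² = 367.5 kN/m.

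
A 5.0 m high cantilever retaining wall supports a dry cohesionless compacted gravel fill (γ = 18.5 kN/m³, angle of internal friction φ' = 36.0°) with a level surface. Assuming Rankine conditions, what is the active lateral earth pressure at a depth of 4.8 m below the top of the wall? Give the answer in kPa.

K_a = (1 − sin φ)/(1 + sin φ) = 0.2596.
σ_h = K_a γ z = 0.2596 × 18.5 × 4.8 = 23.05 kPa.

23.1 kPa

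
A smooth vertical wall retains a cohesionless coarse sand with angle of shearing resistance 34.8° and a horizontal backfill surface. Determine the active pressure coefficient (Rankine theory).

0.273

K_a = tan²(45° − φ/2) = tan²(27.60°) = 0.2733.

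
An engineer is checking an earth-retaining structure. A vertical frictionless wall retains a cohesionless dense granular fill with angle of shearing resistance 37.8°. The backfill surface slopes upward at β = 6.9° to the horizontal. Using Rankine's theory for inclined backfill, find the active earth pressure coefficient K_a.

K_a = cos β · (cos β − √(cos²β − cos²φ)) / (cos β + √(cos²β − cos²φ)).
cos β = 0.9928, cos φ = 0.7902, √(cos²β − cos²φ) = 0.6010.
K_a = 0.9928 × (0.9928 − 0.6010)/(0.9928 + 0.6010) = 0.2440.

0.244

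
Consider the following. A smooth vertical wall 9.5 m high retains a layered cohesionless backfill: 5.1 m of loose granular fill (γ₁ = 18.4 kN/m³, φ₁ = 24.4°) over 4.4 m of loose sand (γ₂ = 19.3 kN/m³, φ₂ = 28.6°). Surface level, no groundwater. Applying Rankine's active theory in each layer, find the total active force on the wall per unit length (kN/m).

311 kN/m

K_a1 = tan²(45°−24.4°/2) = 0.4153; K_a2 = tan²(45°−28.6°/2) = 0.3525.
Layer 1: σ at base = K_a1 γ₁ h₁ = 38.97 kPa; P₁ = ½×38.97×5.1 = 99.38.
Layer 2: σ_v at top = γ₁h₁ = 93.84; σ_h top = K_a2×93.84 = 33.08; σ_h base = K_a2×(93.84+19.3×4.4) = 63.02.
P₂ = ½(33.08+63.02)×4.4 = 211.4. Total P_a = 99.38+211.4 = 310.8 kN/m.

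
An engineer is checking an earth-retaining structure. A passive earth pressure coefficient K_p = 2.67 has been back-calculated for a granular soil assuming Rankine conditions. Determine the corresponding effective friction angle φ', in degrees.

27.1°

K_p = (1+sin φ)/(1−sin φ) ⇒ sin φ = (K_p − 1)/(K_p + 1) = 0.4550.
φ = arcsin(0.4550) = 27.07°.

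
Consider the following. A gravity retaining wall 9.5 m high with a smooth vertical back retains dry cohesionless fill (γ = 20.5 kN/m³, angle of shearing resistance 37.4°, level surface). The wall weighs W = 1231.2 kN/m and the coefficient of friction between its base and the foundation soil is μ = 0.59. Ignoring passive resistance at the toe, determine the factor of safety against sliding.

K_a = tan²(45° − 37.4°/2) = 0.2443.
P_a = ½K_aγH² = 0.5×0.2443×20.5×9.5² = 226.0 kN/m, acting at H/3 = 3.167 m above the base.
FS_sliding = μW / P_a = 0.59×1231.2 / 226.0 = 3.215.

3.21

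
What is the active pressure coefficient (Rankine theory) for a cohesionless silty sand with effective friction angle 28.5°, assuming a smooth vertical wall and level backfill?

K_a = (1 − sin φ)/(1 + sin φ) = (1 − sin 28.5°)/(1 + sin 28.5°) = 0.3540.

0.354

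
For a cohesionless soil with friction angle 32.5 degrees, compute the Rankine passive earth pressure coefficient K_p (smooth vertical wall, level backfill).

K_p = (1 + sin φ)/(1 − sin φ) = tan²(45° + 32.5°/2) = 3.322.

3.32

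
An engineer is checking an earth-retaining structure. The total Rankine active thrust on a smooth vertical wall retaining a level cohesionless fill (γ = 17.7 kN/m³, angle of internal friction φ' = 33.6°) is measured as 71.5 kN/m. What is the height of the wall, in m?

5.30 m

K_a = 0.2875. P_a = ½ K_a γ H² ⇒ H = √(2P_a/(K_a γ)).
H = √(2×71.5/(0.2875×17.7)) = 5.301 m.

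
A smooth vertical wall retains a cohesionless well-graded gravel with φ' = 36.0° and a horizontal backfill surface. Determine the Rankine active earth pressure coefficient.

0.260

K_a = (1 − sin φ)/(1 + sin φ) = (1 − sin 36.0°)/(1 + sin 36.0°) = 0.2596.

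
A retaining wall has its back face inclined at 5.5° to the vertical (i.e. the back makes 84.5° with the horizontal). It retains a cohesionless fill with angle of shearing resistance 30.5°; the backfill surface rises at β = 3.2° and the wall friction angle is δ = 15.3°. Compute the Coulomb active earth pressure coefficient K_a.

K_a = sin²(α+φ) / [sin²α · sin(α−δ) · (1 + √{sin(φ+δ)sin(φ−β) / (sin(α−δ)sin(α+β))})²].
With α = 84.5°, φ = 30.5°, δ = 15.3°, β = 3.2°: K_a = 0.3493.

0.349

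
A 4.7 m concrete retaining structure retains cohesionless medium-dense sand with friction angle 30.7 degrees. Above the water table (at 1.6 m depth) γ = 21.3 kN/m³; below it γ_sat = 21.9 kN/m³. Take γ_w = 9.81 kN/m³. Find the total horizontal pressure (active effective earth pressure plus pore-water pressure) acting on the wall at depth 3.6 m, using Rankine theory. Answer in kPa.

38.5 kPa

K_a = (1 − sin φ)/(1 + sin φ) = 0.3240.
γ' = 21.9 − 9.81 = 12.09 kN/m³.
Effective vertical stress at 3.6 m: σ'_v = 21.3×1.6 + 12.09×2.00 = 58.26 kPa.
σ'_h = K_a σ'_v = 0.3240 × 58.26 = 18.88 kPa; u = γ_w × 2.00 = 19.62 kPa.
Total σ_h = 18.88 + 19.62 = 38.50 kPa.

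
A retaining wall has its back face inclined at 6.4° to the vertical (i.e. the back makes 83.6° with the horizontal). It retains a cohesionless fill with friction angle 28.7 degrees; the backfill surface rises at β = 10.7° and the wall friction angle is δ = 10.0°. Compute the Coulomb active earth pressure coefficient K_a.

0.430

K_a = sin²(α+φ) / [sin²α · sin(α−δ) · (1 + √{sin(φ+δ)sin(φ−β) / (sin(α−δ)sin(α+β))})²].
With α = 83.6°, φ = 28.7°, δ = 10.0°, β = 10.7°: K_a = 0.4301.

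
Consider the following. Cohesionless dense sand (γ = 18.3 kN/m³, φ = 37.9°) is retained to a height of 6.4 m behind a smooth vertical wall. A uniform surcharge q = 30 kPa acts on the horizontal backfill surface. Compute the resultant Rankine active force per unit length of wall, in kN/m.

K_a = tan²(45° − φ/2) = 0.2389.
Soil triangle: ½ K_a γ H² = 0.5×0.2389×18.3×6.4² = 89.55 kN/m.
Surcharge rectangle: K_a q H = 0.2389×30×6.4 = 45.88 kN/m.
Total = 89.55 + 45.88 = 135.4 kN/m.

135 kN/m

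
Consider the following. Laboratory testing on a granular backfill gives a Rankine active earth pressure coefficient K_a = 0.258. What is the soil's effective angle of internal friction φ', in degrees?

K_a = tan²(45° − φ/2) ⇒ 45° − φ/2 = arctan(√0.258) = 26.93°.
φ = 2(45° − 26.93°) = 36.14°.

36.1°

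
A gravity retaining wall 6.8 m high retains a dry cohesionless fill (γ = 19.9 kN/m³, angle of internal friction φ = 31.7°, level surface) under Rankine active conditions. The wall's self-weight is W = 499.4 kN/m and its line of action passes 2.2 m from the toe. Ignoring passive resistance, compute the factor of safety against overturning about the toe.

K_a = tan²(45° − 31.7°/2) = 0.3111.
P_a = ½K_aγH² = 0.5×0.3111×19.9×6.8² = 143.1 kN/m, acting at H/3 = 2.267 m above the base.
Overturning moment M_o = P_a × H/3 = 143.1 × 2.267 = 324.4.
Resisting moment M_r = W × 2.2 = 499.4 × 2.2 = 1099.
FS_overturning = M_r/M_o = 1099/324.4 = 3.387.

3.39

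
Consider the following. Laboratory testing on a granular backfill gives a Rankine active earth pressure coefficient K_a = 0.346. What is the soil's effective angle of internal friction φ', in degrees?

29.1°

K_a = tan²(45° − φ/2) ⇒ 45° − φ/2 = arctan(√0.346) = 30.46°.
φ = 2(45° − 30.46°) = 29.07°.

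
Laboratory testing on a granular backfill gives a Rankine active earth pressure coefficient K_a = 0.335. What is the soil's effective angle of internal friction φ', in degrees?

K_a = tan²(45° − φ/2) ⇒ 45° − φ/2 = arctan(√0.335) = 30.06°.
φ = 2(45° − 30.06°) = 29.88°.

29.9°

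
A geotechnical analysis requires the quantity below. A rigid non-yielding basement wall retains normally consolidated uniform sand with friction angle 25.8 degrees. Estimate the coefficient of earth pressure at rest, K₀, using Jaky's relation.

0.565

K₀ = 1 − sin φ' = 1 − sin 25.8° = 0.5648.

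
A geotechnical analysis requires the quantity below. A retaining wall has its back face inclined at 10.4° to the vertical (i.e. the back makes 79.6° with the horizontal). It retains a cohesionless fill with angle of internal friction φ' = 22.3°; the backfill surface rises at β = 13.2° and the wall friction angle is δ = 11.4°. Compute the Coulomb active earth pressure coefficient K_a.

K_a = sin²(α+φ) / [sin²α · sin(α−δ) · (1 + √{sin(φ+δ)sin(φ−β) / (sin(α−δ)sin(α+β))})²].
With α = 79.6°, φ = 22.3°, δ = 11.4°, β = 13.2°: K_a = 0.6234.

0.623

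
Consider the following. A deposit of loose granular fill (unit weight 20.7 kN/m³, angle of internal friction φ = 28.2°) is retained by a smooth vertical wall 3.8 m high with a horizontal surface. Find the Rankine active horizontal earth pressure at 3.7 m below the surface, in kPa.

27.4 kPa

K_a = (1 − sin φ)/(1 + sin φ) = 0.3582.
σ_h = K_a γ z = 0.3582 × 20.7 × 3.7 = 27.43 kPa.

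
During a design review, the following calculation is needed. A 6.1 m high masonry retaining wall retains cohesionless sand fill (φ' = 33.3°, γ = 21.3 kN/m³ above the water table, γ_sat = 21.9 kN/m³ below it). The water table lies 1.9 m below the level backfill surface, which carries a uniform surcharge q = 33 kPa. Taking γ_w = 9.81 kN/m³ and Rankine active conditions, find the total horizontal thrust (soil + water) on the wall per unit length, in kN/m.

K_a = tan²(45° − φ/2) = 0.2911.
γ' = 21.9 − 9.81 = 12.09 kN/m³. h₂ = H − d_w = 4.2 m.
σ'_h: at surface K_a·q = 9.608; at WT K_a(q+γd_w) = 21.39; at base K_a(q+γd_w+γ'h₂) = 36.17 kPa.
P₁ = ½(9.608+21.39)×1.9 = 29.45; P₂ = ½(21.39+36.17)×4.2 = 120.9; P_w = ½γ_w h₂² = 86.52.
Total = 29.45+120.9+86.52 = 236.9 kN/m.

237 kN/m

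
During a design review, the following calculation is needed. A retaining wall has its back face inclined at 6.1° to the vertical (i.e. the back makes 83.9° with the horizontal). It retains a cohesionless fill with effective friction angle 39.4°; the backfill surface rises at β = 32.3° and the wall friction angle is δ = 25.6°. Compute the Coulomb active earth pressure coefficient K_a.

0.434

K_a = sin²(α+φ) / [sin²α · sin(α−δ) · (1 + √{sin(φ+δ)sin(φ−β) / (sin(α−δ)sin(α+β))})²].
With α = 83.9°, φ = 39.4°, δ = 25.6°, β = 32.3°: K_a = 0.4341.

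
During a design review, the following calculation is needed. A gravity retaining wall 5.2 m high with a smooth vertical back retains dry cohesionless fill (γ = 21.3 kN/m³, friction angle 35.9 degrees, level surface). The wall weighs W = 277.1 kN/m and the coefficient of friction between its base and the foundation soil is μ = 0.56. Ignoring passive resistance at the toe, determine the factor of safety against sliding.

K_a = tan²(45° − 35.9°/2) = 0.2607.
P_a = ½K_aγH² = 0.5×0.2607×21.3×5.2² = 75.09 kN/m, acting at H/3 = 1.733 m above the base.
FS_sliding = μW / P_a = 0.56×277.1 / 75.09 = 2.067.

2.07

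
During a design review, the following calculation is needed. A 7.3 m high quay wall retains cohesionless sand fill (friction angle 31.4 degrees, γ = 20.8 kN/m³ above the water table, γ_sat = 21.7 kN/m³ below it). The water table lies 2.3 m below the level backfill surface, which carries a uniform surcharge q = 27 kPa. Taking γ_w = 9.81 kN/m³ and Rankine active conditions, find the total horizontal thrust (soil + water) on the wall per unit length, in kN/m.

324 kN/m

K_a = tan²(45° − φ/2) = 0.3149.
γ' = 21.7 − 9.81 = 11.89 kN/m³. h₂ = H − d_w = 5.0 m.
σ'_h: at surface K_a·q = 8.503; at WT K_a(q+γd_w) = 23.57; at base K_a(q+γd_w+γ'h₂) = 42.29 kPa.
P₁ = ½(8.503+23.57)×2.3 = 36.88; P₂ = ½(23.57+42.29)×5.0 = 164.6; P_w = ½γ_w h₂² = 122.6.
Total = 36.88+164.6+122.6 = 324.2 kN/m.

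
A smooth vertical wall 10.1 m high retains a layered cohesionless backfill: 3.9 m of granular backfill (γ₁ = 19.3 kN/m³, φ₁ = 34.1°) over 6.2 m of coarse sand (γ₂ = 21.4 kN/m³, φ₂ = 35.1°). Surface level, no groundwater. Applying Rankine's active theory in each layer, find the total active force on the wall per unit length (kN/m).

278 kN/m

K_a1 = tan²(45°−34.1°/2) = 0.2815; K_a2 = tan²(45°−35.1°/2) = 0.2698.
Layer 1: σ at base = K_a1 γ₁ h₁ = 21.19 kPa; P₁ = ½×21.19×3.9 = 41.32.
Layer 2: σ_v at top = γ₁h₁ = 75.27; σ_h top = K_a2×75.27 = 20.31; σ_h base = K_a2×(75.27+21.4×6.2) = 56.11.
P₂ = ½(20.31+56.11)×6.2 = 236.9. Total P_a = 41.32+236.9 = 278.2 kN/m.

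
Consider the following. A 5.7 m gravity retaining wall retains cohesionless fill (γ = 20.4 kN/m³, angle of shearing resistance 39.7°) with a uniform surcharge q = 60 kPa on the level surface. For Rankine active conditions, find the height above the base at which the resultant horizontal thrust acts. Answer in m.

K_a = 0.2204.
Triangular part P₁ = ½K_aγH² = 73.05 at H/3 = 1.900 m; rectangular part P₂ = K_a q H = 75.39 at H/2 = 2.850 m.
ȳ = (P₁·1.900 + P₂·2.850)/(P₁+P₂) = 2.382 m.

2.38 m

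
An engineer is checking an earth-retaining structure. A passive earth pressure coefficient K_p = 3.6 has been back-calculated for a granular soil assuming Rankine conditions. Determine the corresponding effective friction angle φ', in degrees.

K_p = (1+sin φ)/(1−sin φ) ⇒ sin φ = (K_p − 1)/(K_p + 1) = 0.5652.
φ = arcsin(0.5652) = 34.42°.

34.4°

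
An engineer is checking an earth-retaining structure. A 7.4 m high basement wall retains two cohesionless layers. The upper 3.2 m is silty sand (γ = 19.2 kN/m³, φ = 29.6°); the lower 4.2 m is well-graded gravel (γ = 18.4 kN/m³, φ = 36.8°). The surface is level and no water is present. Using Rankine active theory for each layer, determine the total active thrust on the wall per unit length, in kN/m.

139 kN/m

K_a1 = tan²(45°−29.6°/2) = 0.3387; K_a2 = tan²(45°−36.8°/2) = 0.2508.
Layer 1: σ at base = K_a1 γ₁ h₁ = 20.81 kPa; P₁ = ½×20.81×3.2 = 33.30.
Layer 2: σ_v at top = γ₁h₁ = 61.44; σ_h top = K_a2×61.44 = 15.41; σ_h base = K_a2×(61.44+18.4×4.2) = 34.79.
P₂ = ½(15.41+34.79)×4.2 = 105.4. Total P_a = 33.30+105.4 = 138.7 kN/m.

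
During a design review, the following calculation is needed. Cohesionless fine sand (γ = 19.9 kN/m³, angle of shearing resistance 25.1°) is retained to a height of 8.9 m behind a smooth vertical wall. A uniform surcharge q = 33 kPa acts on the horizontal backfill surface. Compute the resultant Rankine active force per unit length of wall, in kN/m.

K_a = tan²(45° − φ/2) = 0.4043.
Soil triangle: ½ K_a γ H² = 0.5×0.4043×19.9×8.9² = 318.6 kN/m.
Surcharge rectangle: K_a q H = 0.4043×33×8.9 = 118.7 kN/m.
Total = 318.6 + 118.7 = 437.4 kN/m.

437 kN/m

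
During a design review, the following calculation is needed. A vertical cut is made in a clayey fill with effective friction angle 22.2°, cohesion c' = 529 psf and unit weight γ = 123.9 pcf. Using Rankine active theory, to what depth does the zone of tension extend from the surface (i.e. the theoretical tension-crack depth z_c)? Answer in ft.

K_a = tan²(45° − 22.2°/2) = 0.4515; √K_a = 0.6720.
The active pressure is zero where K_a γ z = 2c√K_a, so z_c = 2c/(γ√K_a) = 2×529/(123.9×0.6720) = 12.71 ft.

12.7 ft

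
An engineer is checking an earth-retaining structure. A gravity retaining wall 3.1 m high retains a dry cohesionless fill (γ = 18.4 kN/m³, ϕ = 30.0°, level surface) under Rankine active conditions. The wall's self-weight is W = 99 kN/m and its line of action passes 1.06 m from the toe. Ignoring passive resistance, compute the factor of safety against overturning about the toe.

K_a = tan²(45° − 30.0°/2) = 0.3333.
P_a = ½K_aγH² = 0.5×0.3333×18.4×3.1² = 29.47 kN/m, acting at H/3 = 1.033 m above the base.
Overturning moment M_o = P_a × H/3 = 29.47 × 1.033 = 30.45.
Resisting moment M_r = W × 1.06 = 99 × 1.06 = 104.9.
FS_overturning = M_r/M_o = 104.9/30.45 = 3.446.

3.45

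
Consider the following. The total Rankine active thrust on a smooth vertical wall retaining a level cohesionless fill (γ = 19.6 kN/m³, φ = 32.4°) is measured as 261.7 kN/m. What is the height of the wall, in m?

K_a = 0.3022. P_a = ½ K_a γ H² ⇒ H = √(2P_a/(K_a γ)).
H = √(2×261.7/(0.3022×19.6)) = 9.400 m.

9.40 m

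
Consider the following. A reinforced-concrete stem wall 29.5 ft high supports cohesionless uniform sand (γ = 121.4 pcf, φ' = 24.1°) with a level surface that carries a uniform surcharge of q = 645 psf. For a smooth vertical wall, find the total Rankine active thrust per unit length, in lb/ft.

K_a = tan²(45° − φ/2) = 0.4201.
Soil triangle: ½ K_a γ H² = 0.5×0.4201×121.4×29.5² = 22190 lb/ft.
Surcharge rectangle: K_a q H = 0.4201×645×29.5 = 7994 lb/ft.
Total = 22190 + 7994 = 30190 lb/ft.

30200 lb/ft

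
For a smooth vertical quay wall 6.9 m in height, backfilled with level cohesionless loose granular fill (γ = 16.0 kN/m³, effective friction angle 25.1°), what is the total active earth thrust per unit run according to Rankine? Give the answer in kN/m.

K_a = tan²(45° − φ/2) = 0.4043.
P_a = ½ K_a γ H² = 0.5 × 0.4043 × 16.0 × 6.9² = 154.0 kN/m.

154 kN/m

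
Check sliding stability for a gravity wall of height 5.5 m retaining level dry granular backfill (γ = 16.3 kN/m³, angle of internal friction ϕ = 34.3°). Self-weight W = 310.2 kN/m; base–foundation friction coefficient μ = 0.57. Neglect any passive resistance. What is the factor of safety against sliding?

K_a = tan²(45° − 34.3°/2) = 0.2792.
P_a = ½K_aγH² = 0.5×0.2792×16.3×5.5² = 68.82 kN/m, acting at H/3 = 1.833 m above the base.
FS_sliding = μW / P_a = 0.57×310.2 / 68.82 = 2.569.

2.57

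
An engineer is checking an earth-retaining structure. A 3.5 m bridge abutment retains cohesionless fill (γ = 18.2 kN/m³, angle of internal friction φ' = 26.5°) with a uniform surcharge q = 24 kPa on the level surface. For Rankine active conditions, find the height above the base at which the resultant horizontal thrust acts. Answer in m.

K_a = 0.3829.
Triangular part P₁ = ½K_aγH² = 42.69 at H/3 = 1.167 m; rectangular part P₂ = K_a q H = 32.17 at H/2 = 1.750 m.
ȳ = (P₁·1.167 + P₂·1.750)/(P₁+P₂) = 1.417 m.

1.42 m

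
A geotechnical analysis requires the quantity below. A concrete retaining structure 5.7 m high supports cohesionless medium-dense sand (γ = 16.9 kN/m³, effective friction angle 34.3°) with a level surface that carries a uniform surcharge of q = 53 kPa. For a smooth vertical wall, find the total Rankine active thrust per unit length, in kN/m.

161 kN/m

K_a = tan²(45° − φ/2) = 0.2792.
Soil triangle: ½ K_a γ H² = 0.5×0.2792×16.9×5.7² = 76.64 kN/m.
Surcharge rectangle: K_a q H = 0.2792×53×5.7 = 84.33 kN/m.
Total = 76.64 + 84.33 = 161.0 kN/m.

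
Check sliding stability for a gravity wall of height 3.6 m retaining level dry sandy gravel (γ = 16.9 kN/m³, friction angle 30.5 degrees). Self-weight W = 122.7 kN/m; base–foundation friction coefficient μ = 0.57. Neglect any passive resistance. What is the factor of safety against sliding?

1.96

K_a = tan²(45° − 30.5°/2) = 0.3267.
P_a = ½K_aγH² = 0.5×0.3267×16.9×3.6² = 35.77 kN/m, acting at H/3 = 1.200 m above the base.
FS_sliding = μW / P_a = 0.57×122.7 / 35.77 = 1.955.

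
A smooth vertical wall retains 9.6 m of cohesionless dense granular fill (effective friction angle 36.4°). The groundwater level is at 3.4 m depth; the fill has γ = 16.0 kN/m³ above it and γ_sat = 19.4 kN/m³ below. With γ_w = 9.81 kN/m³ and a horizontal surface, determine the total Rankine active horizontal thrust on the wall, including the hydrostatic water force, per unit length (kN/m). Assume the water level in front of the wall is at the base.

345 kN/m

K_a = tan²(45° − φ/2) = 0.2552.
γ' = 19.4 − 9.81 = 9.590 kN/m³. Depth below WT = 6.2 m.
σ'_h at WT = K_a γ d_w = 13.88 kPa; at base = 13.88 + K_a γ' × 6.2 = 29.05 kPa.
P₁ (0–3.4 m) = ½×13.88×3.4 = 23.60. P₂ (3.4–9.6 m) = ½(13.88+29.05)×6.2 = 133.1.
P_w = ½ γ_w h₂² = 0.5×9.81×6.2² = 188.5. Total = 23.60+133.1+188.5 = 345.2 kN/m.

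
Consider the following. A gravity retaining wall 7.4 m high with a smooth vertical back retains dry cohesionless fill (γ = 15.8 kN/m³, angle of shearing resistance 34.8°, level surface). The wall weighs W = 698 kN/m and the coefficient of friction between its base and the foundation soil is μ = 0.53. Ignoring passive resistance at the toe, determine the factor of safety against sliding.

3.13

K_a = tan²(45° − 34.8°/2) = 0.2733.
P_a = ½K_aγH² = 0.5×0.2733×15.8×7.4² = 118.2 kN/m, acting at H/3 = 2.467 m above the base.
FS_sliding = μW / P_a = 0.53×698 / 118.2 = 3.129.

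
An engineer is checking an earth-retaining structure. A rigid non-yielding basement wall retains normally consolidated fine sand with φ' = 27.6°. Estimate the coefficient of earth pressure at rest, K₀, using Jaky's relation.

0.537

K₀ = 1 − sin φ' = 1 − sin 27.6° = 0.5367.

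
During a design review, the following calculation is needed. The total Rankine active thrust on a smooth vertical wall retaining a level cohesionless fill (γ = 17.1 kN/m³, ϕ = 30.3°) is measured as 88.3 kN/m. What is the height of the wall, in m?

5.60 m

K_a = 0.3293. P_a = ½ K_a γ H² ⇒ H = √(2P_a/(K_a γ)).
H = √(2×88.3/(0.3293×17.1)) = 5.600 m.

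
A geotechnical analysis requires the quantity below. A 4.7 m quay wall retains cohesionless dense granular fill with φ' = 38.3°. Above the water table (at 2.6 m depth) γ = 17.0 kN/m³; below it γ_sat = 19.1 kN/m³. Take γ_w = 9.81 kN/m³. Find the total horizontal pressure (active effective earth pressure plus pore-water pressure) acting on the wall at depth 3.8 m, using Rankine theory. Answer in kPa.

24.8 kPa

K_a = (1 − sin φ)/(1 + sin φ) = 0.2347.
γ' = 19.1 − 9.81 = 9.290 kN/m³.
Effective vertical stress at 3.8 m: σ'_v = 17.0×2.6 + 9.290×1.20 = 55.35 kPa.
σ'_h = K_a σ'_v = 0.2347 × 55.35 = 12.99 kPa; u = γ_w × 1.20 = 11.77 kPa.
Total σ_h = 12.99 + 11.77 = 24.76 kPa.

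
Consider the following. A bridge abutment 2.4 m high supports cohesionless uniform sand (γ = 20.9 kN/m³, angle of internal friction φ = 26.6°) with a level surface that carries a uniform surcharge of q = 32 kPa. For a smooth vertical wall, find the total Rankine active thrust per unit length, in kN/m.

K_a = tan²(45° − φ/2) = 0.3814.
Soil triangle: ½ K_a γ H² = 0.5×0.3814×20.9×2.4² = 22.96 kN/m.
Surcharge rectangle: K_a q H = 0.3814×32×2.4 = 29.29 kN/m.
Total = 22.96 + 29.29 = 52.25 kN/m.

52.3 kN/m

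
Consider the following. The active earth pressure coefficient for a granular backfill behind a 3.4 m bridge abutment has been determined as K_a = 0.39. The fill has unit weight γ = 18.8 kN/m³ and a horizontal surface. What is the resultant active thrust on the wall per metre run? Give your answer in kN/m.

42.4 kN/m

P = ½ K_a γ H² = 0.5 × 0.39 × 18.8 × 3.4² = 42.38 kN/m.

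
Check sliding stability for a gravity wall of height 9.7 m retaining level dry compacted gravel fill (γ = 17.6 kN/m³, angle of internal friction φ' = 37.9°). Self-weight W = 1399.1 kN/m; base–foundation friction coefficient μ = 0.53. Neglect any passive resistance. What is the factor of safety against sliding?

3.75

K_a = tan²(45° − 37.9°/2) = 0.2389.
P_a = ½K_aγH² = 0.5×0.2389×17.6×9.7² = 197.8 kN/m, acting at H/3 = 3.233 m above the base.
FS_sliding = μW / P_a = 0.53×1399.1 / 197.8 = 3.748.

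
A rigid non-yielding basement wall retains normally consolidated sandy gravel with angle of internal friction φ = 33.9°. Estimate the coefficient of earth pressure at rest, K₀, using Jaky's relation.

K₀ = 1 − sin φ' = 1 − sin 33.9° = 0.4423.

0.442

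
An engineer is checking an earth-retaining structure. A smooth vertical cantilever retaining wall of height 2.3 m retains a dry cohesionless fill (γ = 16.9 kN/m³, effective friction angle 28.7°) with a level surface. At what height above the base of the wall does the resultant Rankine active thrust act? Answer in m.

K_a = 0.3511.
The pressure distribution is triangular, so the resultant acts at H/3 above the base = 2.3/3 = 0.7667 m.

0.767 m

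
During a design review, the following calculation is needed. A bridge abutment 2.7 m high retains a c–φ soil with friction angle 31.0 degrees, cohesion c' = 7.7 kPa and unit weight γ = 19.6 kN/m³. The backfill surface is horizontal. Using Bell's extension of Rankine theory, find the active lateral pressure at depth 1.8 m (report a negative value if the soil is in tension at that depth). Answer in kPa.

2.58 kPa

K_a = (1 − sin φ)/(1 + sin φ) = 0.3201.
σ_a = K_a γ z − 2c√K_a = 0.3201×19.6×1.8 − 2×7.7×0.5658 = 2.580 kPa.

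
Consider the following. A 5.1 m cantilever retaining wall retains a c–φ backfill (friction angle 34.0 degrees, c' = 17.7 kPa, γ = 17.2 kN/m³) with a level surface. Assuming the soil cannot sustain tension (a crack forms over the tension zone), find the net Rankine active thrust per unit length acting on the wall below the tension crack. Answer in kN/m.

3.67 kN/m

K_a = 0.2827; √K_a = 0.5317.
Tension-crack depth z_c = 2c/(γ√K_a) = 2×17.7/(17.2×0.5317) = 3.871 m.
σ_a at base = K_a γ H − 2c√K_a = 0.2827×17.2×5.1 − 2×17.7×0.5317 = 5.977 kPa.
P_a = ½ × 5.977 × (H − z_c) = 0.5×5.977×1.229 = 3.674 kN/m.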